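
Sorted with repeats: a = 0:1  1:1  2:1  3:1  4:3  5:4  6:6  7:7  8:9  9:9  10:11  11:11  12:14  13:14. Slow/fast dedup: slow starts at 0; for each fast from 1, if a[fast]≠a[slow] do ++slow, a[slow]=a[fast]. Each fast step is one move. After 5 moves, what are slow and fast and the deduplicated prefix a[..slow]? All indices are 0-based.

slow=2, fast=6, prefix=[1, 3, 4]

(s=0,f=1) a[fast]=1=a[slow] dup → fast++
(s=0,f=2) a[fast]=1=a[slow] dup → fast++
(s=0,f=3) a[fast]=1=a[slow] dup → fast++
(s=0,f=4) a[fast]=3≠a[slow]=1 write a[1]=3 → slow++,fast++
(s=1,f=5) a[fast]=4≠a[slow]=3 write a[2]=4 → slow++,fast++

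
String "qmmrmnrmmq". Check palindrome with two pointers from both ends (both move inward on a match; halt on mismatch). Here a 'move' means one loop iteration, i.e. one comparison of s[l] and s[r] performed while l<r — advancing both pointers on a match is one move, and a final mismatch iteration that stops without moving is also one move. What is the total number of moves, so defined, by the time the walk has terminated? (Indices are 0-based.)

5 moves

[0,9] 'q'=='q' → l++,r--
[1,8] 'm'=='m' → l++,r--
[2,7] 'm'=='m' → l++,r--
[3,6] 'r'=='r' → l++,r--
[4,5] 'm'!='n' → stop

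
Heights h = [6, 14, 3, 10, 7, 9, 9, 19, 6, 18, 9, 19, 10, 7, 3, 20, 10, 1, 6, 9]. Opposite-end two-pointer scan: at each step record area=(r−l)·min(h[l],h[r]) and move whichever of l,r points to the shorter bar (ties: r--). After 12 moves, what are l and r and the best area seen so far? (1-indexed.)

l=9, r=16, best area=196

l=1 r=20: min(6,9)*19=114 best=114 *, l++
l=2 r=20: min(14,9)*18=162 best=162 *, r--
l=2 r=19: min(14,6)*17=102 best=162, r--
l=2 r=18: min(14,1)*16=16 best=162, r--
l=2 r=17: min(14,10)*15=150 best=162, r--
l=2 r=16: min(14,20)*14=196 best=196 *, l++
l=3 r=16: min(3,20)*13=39 best=196, l++
l=4 r=16: min(10,20)*12=120 best=196, l++
l=5 r=16: min(7,20)*11=77 best=196, l++
l=6 r=16: min(9,20)*10=90 best=196, l++
l=7 r=16: min(9,20)*9=81 best=196, l++
l=8 r=16: min(19,20)*8=152 best=196, l++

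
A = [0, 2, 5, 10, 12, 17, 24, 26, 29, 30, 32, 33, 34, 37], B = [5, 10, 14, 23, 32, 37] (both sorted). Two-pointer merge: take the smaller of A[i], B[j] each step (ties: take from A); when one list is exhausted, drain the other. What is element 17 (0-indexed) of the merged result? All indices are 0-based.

merged[17] = 34

[i=0,j=0] A[i]=0<=B[j]=5 take 0 → i++
[i=1,j=0] A[i]=2<=B[j]=5 take 2 → i++
[i=2,j=0] A[i]=5<=B[j]=5 take 5 → i++
[i=3,j=0] A[i]=10>B[j]=5 take 5 → j++
[i=3,j=1] A[i]=10<=B[j]=10 take 10 → i++
[i=4,j=1] A[i]=12>B[j]=10 take 10 → j++
[i=4,j=2] A[i]=12<=B[j]=14 take 12 → i++
[i=5,j=2] A[i]=17>B[j]=14 take 14 → j++
[i=5,j=3] A[i]=17<=B[j]=23 take 17 → i++
[i=6,j=3] A[i]=24>B[j]=23 take 23 → j++
[i=6,j=4] A[i]=24<=B[j]=32 take 24 → i++
[i=7,j=4] A[i]=26<=B[j]=32 take 26 → i++
[i=8,j=4] A[i]=29<=B[j]=32 take 29 → i++
[i=9,j=4] A[i]=30<=B[j]=32 take 30 → i++
[i=10,j=4] A[i]=32<=B[j]=32 take 32 → i++
[i=11,j=4] A[i]=33>B[j]=32 take 32 → j++
[i=11,j=5] A[i]=33<=B[j]=37 take 33 → i++
[i=12,j=5] A[i]=34<=B[j]=37 take 34 → i++
[i=13,j=5] A[i]=37<=B[j]=37 take 37 → i++
[i=14,j=5] A done, take B[j]=37 → j++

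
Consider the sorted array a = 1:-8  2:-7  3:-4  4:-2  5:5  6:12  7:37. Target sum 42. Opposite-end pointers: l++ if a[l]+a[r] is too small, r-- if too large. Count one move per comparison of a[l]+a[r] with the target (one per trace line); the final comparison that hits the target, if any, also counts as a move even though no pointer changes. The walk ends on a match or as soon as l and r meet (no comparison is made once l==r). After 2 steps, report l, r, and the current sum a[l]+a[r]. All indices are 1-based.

[1,7] -8+37=29 <42 → l++
[2,7] -7+37=30 <42 → l++

l=3, r=7, sum=33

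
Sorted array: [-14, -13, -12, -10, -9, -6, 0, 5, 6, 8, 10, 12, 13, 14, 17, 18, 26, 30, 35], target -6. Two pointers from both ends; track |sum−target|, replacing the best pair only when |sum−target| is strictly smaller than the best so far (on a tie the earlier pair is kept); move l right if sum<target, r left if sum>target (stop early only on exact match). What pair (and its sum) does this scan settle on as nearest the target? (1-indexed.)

[1,19] -14+35=21 d=27 * → r--
[1,18] -14+30=16 d=22 * → r--
[1,17] -14+26=12 d=18 * → r--
[1,16] -14+18=4 d=10 * → r--
[1,15] -14+17=3 d=9 * → r--
[1,14] -14+14=0 d=6 * → r--
[1,13] -14+13=-1 d=5 * → r--
[1,12] -14+12=-2 d=4 * → r--
[1,11] -14+10=-4 d=2 * → r--
[1,10] -14+8=-6 d=0 * → stop

pair (-14, 8) with sum -6 (|Δ|=0)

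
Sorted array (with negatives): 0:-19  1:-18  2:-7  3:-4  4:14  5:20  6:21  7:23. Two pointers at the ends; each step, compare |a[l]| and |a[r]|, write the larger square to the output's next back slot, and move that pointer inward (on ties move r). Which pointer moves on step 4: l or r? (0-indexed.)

l=0 r=7: |-19|<=|23| out[7]=529, r--
l=0 r=6: |-19|<=|21| out[6]=441, r--
l=0 r=5: |-19|<=|20| out[5]=400, r--
l=0 r=4: |-19|>|14| out[4]=361, l++

l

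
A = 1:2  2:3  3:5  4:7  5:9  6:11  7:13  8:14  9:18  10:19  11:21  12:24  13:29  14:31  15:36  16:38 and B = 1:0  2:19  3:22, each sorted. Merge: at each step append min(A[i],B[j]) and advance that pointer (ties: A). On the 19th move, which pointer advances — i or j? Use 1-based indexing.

i

[i=1,j=1] A[i]=2>B[j]=0 take 0 → j++
[i=1,j=2] A[i]=2<=B[j]=19 take 2 → i++
[i=2,j=2] A[i]=3<=B[j]=19 take 3 → i++
[i=3,j=2] A[i]=5<=B[j]=19 take 5 → i++
[i=4,j=2] A[i]=7<=B[j]=19 take 7 → i++
[i=5,j=2] A[i]=9<=B[j]=19 take 9 → i++
[i=6,j=2] A[i]=11<=B[j]=19 take 11 → i++
[i=7,j=2] A[i]=13<=B[j]=19 take 13 → i++
[i=8,j=2] A[i]=14<=B[j]=19 take 14 → i++
[i=9,j=2] A[i]=18<=B[j]=19 take 18 → i++
[i=10,j=2] A[i]=19<=B[j]=19 take 19 → i++
[i=11,j=2] A[i]=21>B[j]=19 take 19 → j++
[i=11,j=3] A[i]=21<=B[j]=22 take 21 → i++
[i=12,j=3] A[i]=24>B[j]=22 take 22 → j++
[i=12,j=4] B done, take A[i]=24 → i++
[i=13,j=4] B done, take A[i]=29 → i++
[i=14,j=4] B done, take A[i]=31 → i++
[i=15,j=4] B done, take A[i]=36 → i++
[i=16,j=4] B done, take A[i]=38 → i++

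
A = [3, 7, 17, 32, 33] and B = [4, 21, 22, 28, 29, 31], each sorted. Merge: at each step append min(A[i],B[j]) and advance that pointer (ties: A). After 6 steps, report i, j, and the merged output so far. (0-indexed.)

[i=0,j=0] A[i]=3<=B[j]=4 take 3 → i++
[i=1,j=0] A[i]=7>B[j]=4 take 4 → j++
[i=1,j=1] A[i]=7<=B[j]=21 take 7 → i++
[i=2,j=1] A[i]=17<=B[j]=21 take 17 → i++
[i=3,j=1] A[i]=32>B[j]=21 take 21 → j++
[i=3,j=2] A[i]=32>B[j]=22 take 22 → j++

i=3, j=3, merged so far=[3, 4, 7, 17, 21, 22]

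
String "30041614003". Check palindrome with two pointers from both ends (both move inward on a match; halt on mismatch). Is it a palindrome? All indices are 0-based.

[0,10] '3'=='3' → l++,r--
[1,9] '0'=='0' → l++,r--
[2,8] '0'=='0' → l++,r--
[3,7] '4'=='4' → l++,r--
[4,6] '1'=='1' → l++,r--

palindrome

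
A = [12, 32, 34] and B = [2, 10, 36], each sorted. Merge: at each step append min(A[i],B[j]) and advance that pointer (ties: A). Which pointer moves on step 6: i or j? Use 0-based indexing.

i=0 j=0: A[i]=12>B[j]=2 take 2, j++
i=0 j=1: A[i]=12>B[j]=10 take 10, j++
i=0 j=2: A[i]=12<=B[j]=36 take 12, i++
i=1 j=2: A[i]=32<=B[j]=36 take 32, i++
i=2 j=2: A[i]=34<=B[j]=36 take 34, i++
i=3 j=2: A done, take B[j]=36, j++

j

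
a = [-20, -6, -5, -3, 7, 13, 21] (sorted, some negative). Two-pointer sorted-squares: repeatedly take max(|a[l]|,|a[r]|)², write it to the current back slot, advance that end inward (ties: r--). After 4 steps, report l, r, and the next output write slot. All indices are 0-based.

[0,6] |-20|<=|21| out[6]=441 → r--
[0,5] |-20|>|13| out[5]=400 → l++
[1,5] |-6|<=|13| out[4]=169 → r--
[1,4] |-6|<=|7| out[3]=49 → r--

l=1, r=3, next write slot=2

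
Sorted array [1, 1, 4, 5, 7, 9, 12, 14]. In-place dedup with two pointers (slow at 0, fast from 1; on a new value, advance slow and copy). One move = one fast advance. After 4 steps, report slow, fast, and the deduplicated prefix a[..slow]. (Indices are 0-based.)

(s=0,f=1) a[fast]=1=a[slow] dup → fast++
(s=0,f=2) a[fast]=4≠a[slow]=1 write a[1]=4 → slow++,fast++
(s=1,f=3) a[fast]=5≠a[slow]=4 write a[2]=5 → slow++,fast++
(s=2,f=4) a[fast]=7≠a[slow]=5 write a[3]=7 → slow++,fast++

slow=3, fast=5, prefix=[1, 4, 5, 7]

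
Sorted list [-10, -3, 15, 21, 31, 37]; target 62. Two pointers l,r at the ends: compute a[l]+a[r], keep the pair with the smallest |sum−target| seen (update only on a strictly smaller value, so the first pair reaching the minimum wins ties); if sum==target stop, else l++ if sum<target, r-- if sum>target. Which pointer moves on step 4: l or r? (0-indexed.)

[0,5] -10+37=27 d=35 * → l++
[1,5] -3+37=34 d=28 * → l++
[2,5] 15+37=52 d=10 * → l++
[3,5] 21+37=58 d=4 * → l++

l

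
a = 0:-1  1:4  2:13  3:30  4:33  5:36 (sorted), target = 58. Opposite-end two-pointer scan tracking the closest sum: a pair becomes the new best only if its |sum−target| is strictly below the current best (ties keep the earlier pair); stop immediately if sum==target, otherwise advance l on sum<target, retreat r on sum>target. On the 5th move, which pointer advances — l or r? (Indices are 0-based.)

[0,5] -1+36=35 d=23 * → l++
[1,5] 4+36=40 d=18 * → l++
[2,5] 13+36=49 d=9 * → l++
[3,5] 30+36=66 d=8 * → r--
[3,4] 30+33=63 d=5 * → r--

r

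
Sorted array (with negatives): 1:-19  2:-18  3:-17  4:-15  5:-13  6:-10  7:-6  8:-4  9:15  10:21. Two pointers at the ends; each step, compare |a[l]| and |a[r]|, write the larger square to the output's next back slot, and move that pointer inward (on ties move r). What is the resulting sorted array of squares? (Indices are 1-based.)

l=1 r=10: |-19|<=|21| out[10]=441, r--
l=1 r=9: |-19|>|15| out[9]=361, l++
l=2 r=9: |-18|>|15| out[8]=324, l++
l=3 r=9: |-17|>|15| out[7]=289, l++
l=4 r=9: |-15|<=|15| out[6]=225, r--
l=4 r=8: |-15|>|-4| out[5]=225, l++
l=5 r=8: |-13|>|-4| out[4]=169, l++
l=6 r=8: |-10|>|-4| out[3]=100, l++
l=7 r=8: |-6|>|-4| out[2]=36, l++
l=8 r=8: |-4|<=|-4| out[1]=16, r--

[16, 36, 100, 169, 225, 225, 289, 324, 361, 441]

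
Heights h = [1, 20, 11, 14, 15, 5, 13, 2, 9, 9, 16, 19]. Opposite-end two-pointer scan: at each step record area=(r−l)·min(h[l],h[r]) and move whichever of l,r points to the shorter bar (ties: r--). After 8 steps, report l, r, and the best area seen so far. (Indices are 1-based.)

l=2, r=5, best area=190

[1,12] min(1,19)*11=11 best=11 * → l++
[2,12] min(20,19)*10=190 best=190 * → r--
[2,11] min(20,16)*9=144 best=190 → r--
[2,10] min(20,9)*8=72 best=190 → r--
[2,9] min(20,9)*7=63 best=190 → r--
[2,8] min(20,2)*6=12 best=190 → r--
[2,7] min(20,13)*5=65 best=190 → r--
[2,6] min(20,5)*4=20 best=190 → r--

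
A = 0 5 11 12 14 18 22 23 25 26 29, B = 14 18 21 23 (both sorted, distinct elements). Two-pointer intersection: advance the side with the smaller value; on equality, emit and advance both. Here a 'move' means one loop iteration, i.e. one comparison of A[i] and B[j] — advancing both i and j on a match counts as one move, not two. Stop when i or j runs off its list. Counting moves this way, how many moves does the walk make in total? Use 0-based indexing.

[i=0,j=0] 0<14 → i++
[i=1,j=0] 5<14 → i++
[i=2,j=0] 11<14 → i++
[i=3,j=0] 12<14 → i++
[i=4,j=0] 14==14 emit → i++,j++
[i=5,j=1] 18==18 emit → i++,j++
[i=6,j=2] 22>21 → j++
[i=6,j=3] 22<23 → i++
[i=7,j=3] 23==23 emit → i++,j++

9 moves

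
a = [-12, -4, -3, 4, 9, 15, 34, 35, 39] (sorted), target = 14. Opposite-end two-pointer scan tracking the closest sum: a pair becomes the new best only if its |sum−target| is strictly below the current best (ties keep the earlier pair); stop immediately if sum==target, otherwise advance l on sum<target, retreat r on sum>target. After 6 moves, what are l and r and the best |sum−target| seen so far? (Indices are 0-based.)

l=3, r=5, best |Δ|=2

[0,8] -12+39=27 d=13 * → r--
[0,7] -12+35=23 d=9 * → r--
[0,6] -12+34=22 d=8 * → r--
[0,5] -12+15=3 d=11 → l++
[1,5] -4+15=11 d=3 * → l++
[2,5] -3+15=12 d=2 * → l++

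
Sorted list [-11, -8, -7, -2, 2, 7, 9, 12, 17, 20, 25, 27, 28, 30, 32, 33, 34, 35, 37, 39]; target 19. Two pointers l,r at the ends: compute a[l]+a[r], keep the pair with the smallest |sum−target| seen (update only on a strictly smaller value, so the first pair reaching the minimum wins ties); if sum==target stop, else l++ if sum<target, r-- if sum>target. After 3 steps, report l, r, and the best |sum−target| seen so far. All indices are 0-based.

l=0, r=16, best |Δ|=5

[0,19] -11+39=28 d=9 * → r--
[0,18] -11+37=26 d=7 * → r--
[0,17] -11+35=24 d=5 * → r--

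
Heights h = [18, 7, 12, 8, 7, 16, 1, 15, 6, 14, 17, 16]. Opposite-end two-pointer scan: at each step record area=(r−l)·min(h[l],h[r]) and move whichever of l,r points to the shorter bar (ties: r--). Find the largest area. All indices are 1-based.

max area = 176

[1,12] min(18,16)*11=176 best=176 * → r--
[1,11] min(18,17)*10=170 best=176 → r--
[1,10] min(18,14)*9=126 best=176 → r--
[1,9] min(18,6)*8=48 best=176 → r--
[1,8] min(18,15)*7=105 best=176 → r--
[1,7] min(18,1)*6=6 best=176 → r--
[1,6] min(18,16)*5=80 best=176 → r--
[1,5] min(18,7)*4=28 best=176 → r--
[1,4] min(18,8)*3=24 best=176 → r--
[1,3] min(18,12)*2=24 best=176 → r--
[1,2] min(18,7)*1=7 best=176 → r--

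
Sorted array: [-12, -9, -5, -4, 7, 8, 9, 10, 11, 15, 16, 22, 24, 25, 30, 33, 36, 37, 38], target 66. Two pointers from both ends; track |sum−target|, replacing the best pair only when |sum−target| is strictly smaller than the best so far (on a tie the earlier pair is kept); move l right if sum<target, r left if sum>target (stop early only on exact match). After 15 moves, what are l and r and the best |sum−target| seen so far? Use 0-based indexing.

l=14, r=17, best |Δ|=2

l=0 r=18: -12+38=26 d=40 *, l++
l=1 r=18: -9+38=29 d=37 *, l++
l=2 r=18: -5+38=33 d=33 *, l++
l=3 r=18: -4+38=34 d=32 *, l++
l=4 r=18: 7+38=45 d=21 *, l++
l=5 r=18: 8+38=46 d=20 *, l++
l=6 r=18: 9+38=47 d=19 *, l++
l=7 r=18: 10+38=48 d=18 *, l++
l=8 r=18: 11+38=49 d=17 *, l++
l=9 r=18: 15+38=53 d=13 *, l++
l=10 r=18: 16+38=54 d=12 *, l++
l=11 r=18: 22+38=60 d=6 *, l++
l=12 r=18: 24+38=62 d=4 *, l++
l=13 r=18: 25+38=63 d=3 *, l++
l=14 r=18: 30+38=68 d=2 *, r--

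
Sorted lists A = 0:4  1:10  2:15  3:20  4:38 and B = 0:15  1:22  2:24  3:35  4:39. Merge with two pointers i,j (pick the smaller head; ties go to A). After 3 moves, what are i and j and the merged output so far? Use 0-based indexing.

i=3, j=0, merged so far=[4, 10, 15]

i=0 j=0: A[i]=4<=B[j]=15 take 4, i++
i=1 j=0: A[i]=10<=B[j]=15 take 10, i++
i=2 j=0: A[i]=15<=B[j]=15 take 15, i++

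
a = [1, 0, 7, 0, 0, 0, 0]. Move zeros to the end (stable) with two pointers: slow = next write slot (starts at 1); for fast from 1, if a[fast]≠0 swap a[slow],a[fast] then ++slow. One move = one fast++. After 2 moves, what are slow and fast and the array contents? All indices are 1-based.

slow=2, fast=3, a=[1, 0, 7, 0, 0, 0, 0]

slow=1 fast=1: a[fast]=1≠0 swap→a[1]=1, slow++,fast++
slow=2 fast=2: a[fast]=0, fast++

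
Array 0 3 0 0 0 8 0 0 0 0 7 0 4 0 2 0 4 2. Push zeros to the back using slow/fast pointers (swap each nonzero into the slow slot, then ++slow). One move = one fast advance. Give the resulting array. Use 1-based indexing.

(s=1,f=1) a[fast]=0 → fast++
(s=1,f=2) a[fast]=3≠0 swap→a[1]=3 → slow++,fast++
(s=2,f=3) a[fast]=0 → fast++
(s=2,f=4) a[fast]=0 → fast++
(s=2,f=5) a[fast]=0 → fast++
(s=2,f=6) a[fast]=8≠0 swap→a[2]=8 → slow++,fast++
(s=3,f=7) a[fast]=0 → fast++
(s=3,f=8) a[fast]=0 → fast++
(s=3,f=9) a[fast]=0 → fast++
(s=3,f=10) a[fast]=0 → fast++
(s=3,f=11) a[fast]=7≠0 swap→a[3]=7 → slow++,fast++
(s=4,f=12) a[fast]=0 → fast++
(s=4,f=13) a[fast]=4≠0 swap→a[4]=4 → slow++,fast++
(s=5,f=14) a[fast]=0 → fast++
(s=5,f=15) a[fast]=2≠0 swap→a[5]=2 → slow++,fast++
(s=6,f=16) a[fast]=0 → fast++
(s=6,f=17) a[fast]=4≠0 swap→a[6]=4 → slow++,fast++
(s=7,f=18) a[fast]=2≠0 swap→a[7]=2 → slow++,fast++

[3, 8, 7, 4, 2, 4, 2, 0, 0, 0, 0, 0, 0, 0, 0, 0, 0, 0]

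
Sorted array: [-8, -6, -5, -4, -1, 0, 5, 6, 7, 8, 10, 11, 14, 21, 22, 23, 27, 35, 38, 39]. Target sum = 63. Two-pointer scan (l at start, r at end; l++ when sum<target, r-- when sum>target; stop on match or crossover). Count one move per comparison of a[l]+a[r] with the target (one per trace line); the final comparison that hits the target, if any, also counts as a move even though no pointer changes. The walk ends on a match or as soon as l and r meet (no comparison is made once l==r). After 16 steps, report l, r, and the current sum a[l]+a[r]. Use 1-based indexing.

l=17, r=20, sum=66

[1,20] -8+39=31 <63 → l++
[2,20] -6+39=33 <63 → l++
[3,20] -5+39=34 <63 → l++
[4,20] -4+39=35 <63 → l++
[5,20] -1+39=38 <63 → l++
[6,20] 0+39=39 <63 → l++
[7,20] 5+39=44 <63 → l++
[8,20] 6+39=45 <63 → l++
[9,20] 7+39=46 <63 → l++
[10,20] 8+39=47 <63 → l++
[11,20] 10+39=49 <63 → l++
[12,20] 11+39=50 <63 → l++
[13,20] 14+39=53 <63 → l++
[14,20] 21+39=60 <63 → l++
[15,20] 22+39=61 <63 → l++
[16,20] 23+39=62 <63 → l++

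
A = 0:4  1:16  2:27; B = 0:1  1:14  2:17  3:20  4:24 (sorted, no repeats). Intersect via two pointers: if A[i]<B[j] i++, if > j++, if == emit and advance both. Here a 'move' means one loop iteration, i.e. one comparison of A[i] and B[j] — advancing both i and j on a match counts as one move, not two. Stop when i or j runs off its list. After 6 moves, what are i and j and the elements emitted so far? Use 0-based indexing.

[i=0,j=0] 4>1 → j++
[i=0,j=1] 4<14 → i++
[i=1,j=1] 16>14 → j++
[i=1,j=2] 16<17 → i++
[i=2,j=2] 27>17 → j++
[i=2,j=3] 27>20 → j++

i=2, j=4, emitted=[]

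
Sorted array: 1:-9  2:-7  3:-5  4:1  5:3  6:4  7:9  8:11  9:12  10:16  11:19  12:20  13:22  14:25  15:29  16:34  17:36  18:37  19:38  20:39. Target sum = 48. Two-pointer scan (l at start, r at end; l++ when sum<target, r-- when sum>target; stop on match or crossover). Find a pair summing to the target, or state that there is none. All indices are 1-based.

[1,20] -9+39=30 <48 → l++
[2,20] -7+39=32 <48 → l++
[3,20] -5+39=34 <48 → l++
[4,20] 1+39=40 <48 → l++
[5,20] 3+39=42 <48 → l++
[6,20] 4+39=43 <48 → l++
[7,20] 9+39=48 → found

(9, 39)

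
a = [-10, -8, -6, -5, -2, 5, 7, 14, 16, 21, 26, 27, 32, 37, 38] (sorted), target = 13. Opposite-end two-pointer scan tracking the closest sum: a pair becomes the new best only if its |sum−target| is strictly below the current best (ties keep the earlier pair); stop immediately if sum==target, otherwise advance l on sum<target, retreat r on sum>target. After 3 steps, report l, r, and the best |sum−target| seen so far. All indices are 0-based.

l=0, r=11, best |Δ|=9

l=0 r=14: -10+38=28 d=15 *, r--
l=0 r=13: -10+37=27 d=14 *, r--
l=0 r=12: -10+32=22 d=9 *, r--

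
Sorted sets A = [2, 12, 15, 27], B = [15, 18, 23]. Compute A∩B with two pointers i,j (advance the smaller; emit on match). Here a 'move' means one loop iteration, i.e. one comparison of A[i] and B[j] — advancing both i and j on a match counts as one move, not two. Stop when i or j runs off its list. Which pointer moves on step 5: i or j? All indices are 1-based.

[i=1,j=1] 2<15 → i++
[i=2,j=1] 12<15 → i++
[i=3,j=1] 15==15 emit → i++,j++
[i=4,j=2] 27>18 → j++
[i=4,j=3] 27>23 → j++

j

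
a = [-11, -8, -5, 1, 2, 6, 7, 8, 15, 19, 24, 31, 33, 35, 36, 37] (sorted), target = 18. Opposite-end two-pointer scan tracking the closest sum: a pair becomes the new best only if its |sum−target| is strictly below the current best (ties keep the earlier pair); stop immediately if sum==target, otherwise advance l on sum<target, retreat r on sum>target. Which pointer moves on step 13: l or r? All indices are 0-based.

[0,15] -11+37=26 d=8 * → r--
[0,14] -11+36=25 d=7 * → r--
[0,13] -11+35=24 d=6 * → r--
[0,12] -11+33=22 d=4 * → r--
[0,11] -11+31=20 d=2 * → r--
[0,10] -11+24=13 d=5 → l++
[1,10] -8+24=16 d=2 → l++
[2,10] -5+24=19 d=1 * → r--
[2,9] -5+19=14 d=4 → l++
[3,9] 1+19=20 d=2 → r--
[3,8] 1+15=16 d=2 → l++
[4,8] 2+15=17 d=1 → l++
[5,8] 6+15=21 d=3 → r--

r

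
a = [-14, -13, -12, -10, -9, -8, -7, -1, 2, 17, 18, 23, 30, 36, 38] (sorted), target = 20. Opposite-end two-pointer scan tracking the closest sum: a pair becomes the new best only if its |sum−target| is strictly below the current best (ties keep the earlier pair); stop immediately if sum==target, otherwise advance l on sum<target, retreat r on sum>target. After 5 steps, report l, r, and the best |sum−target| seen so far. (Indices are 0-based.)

[0,14] -14+38=24 d=4 * → r--
[0,13] -14+36=22 d=2 * → r--
[0,12] -14+30=16 d=4 → l++
[1,12] -13+30=17 d=3 → l++
[2,12] -12+30=18 d=2 → l++

l=3, r=12, best |Δ|=2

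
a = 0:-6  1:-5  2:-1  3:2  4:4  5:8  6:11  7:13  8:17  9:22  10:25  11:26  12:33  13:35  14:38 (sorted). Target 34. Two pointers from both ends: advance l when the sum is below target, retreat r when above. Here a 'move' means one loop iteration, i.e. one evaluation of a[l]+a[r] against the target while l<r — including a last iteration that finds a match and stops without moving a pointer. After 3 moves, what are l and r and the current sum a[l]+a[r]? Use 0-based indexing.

l=2, r=13, sum=34

[0,14] -6+38=32 <34 → l++
[1,14] -5+38=33 <34 → l++
[2,14] -1+38=37 >34 → r--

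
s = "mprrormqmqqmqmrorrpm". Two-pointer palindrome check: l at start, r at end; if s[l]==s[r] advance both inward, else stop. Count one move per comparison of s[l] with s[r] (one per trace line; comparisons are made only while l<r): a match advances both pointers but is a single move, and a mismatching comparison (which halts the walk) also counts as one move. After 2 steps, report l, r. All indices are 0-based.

l=2, r=17

[0,19] 'm'=='m' → l++,r--
[1,18] 'p'=='p' → l++,r--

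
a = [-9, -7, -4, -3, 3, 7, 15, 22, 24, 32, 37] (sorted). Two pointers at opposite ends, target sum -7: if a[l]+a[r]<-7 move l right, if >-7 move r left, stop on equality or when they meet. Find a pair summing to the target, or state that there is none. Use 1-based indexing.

(-4, -3)

[1,11] -9+37=28 >-7 → r--
[1,10] -9+32=23 >-7 → r--
[1,9] -9+24=15 >-7 → r--
[1,8] -9+22=13 >-7 → r--
[1,7] -9+15=6 >-7 → r--
[1,6] -9+7=-2 >-7 → r--
[1,5] -9+3=-6 >-7 → r--
[1,4] -9+-3=-12 <-7 → l++
[2,4] -7+-3=-10 <-7 → l++
[3,4] -4+-3=-7 → found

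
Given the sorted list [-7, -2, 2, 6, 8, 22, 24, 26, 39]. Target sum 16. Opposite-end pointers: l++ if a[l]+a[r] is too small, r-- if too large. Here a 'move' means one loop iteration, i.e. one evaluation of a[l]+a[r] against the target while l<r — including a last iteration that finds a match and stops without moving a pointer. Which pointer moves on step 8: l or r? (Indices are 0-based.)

l

[0,8] -7+39=32 >16 → r--
[0,7] -7+26=19 >16 → r--
[0,6] -7+24=17 >16 → r--
[0,5] -7+22=15 <16 → l++
[1,5] -2+22=20 >16 → r--
[1,4] -2+8=6 <16 → l++
[2,4] 2+8=10 <16 → l++
[3,4] 6+8=14 <16 → l++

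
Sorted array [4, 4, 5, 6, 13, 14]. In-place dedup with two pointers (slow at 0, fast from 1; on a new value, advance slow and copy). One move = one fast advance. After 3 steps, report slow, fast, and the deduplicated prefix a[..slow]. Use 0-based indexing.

slow=2, fast=4, prefix=[4, 5, 6]

slow=0 fast=1: a[fast]=4=a[slow] dup, fast++
slow=0 fast=2: a[fast]=5≠a[slow]=4 write a[1]=5, slow++,fast++
slow=1 fast=3: a[fast]=6≠a[slow]=5 write a[2]=6, slow++,fast++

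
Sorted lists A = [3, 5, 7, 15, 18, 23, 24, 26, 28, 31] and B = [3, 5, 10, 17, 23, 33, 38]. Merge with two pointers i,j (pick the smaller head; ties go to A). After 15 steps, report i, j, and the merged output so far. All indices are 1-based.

[i=1,j=1] A[i]=3<=B[j]=3 take 3 → i++
[i=2,j=1] A[i]=5>B[j]=3 take 3 → j++
[i=2,j=2] A[i]=5<=B[j]=5 take 5 → i++
[i=3,j=2] A[i]=7>B[j]=5 take 5 → j++
[i=3,j=3] A[i]=7<=B[j]=10 take 7 → i++
[i=4,j=3] A[i]=15>B[j]=10 take 10 → j++
[i=4,j=4] A[i]=15<=B[j]=17 take 15 → i++
[i=5,j=4] A[i]=18>B[j]=17 take 17 → j++
[i=5,j=5] A[i]=18<=B[j]=23 take 18 → i++
[i=6,j=5] A[i]=23<=B[j]=23 take 23 → i++
[i=7,j=5] A[i]=24>B[j]=23 take 23 → j++
[i=7,j=6] A[i]=24<=B[j]=33 take 24 → i++
[i=8,j=6] A[i]=26<=B[j]=33 take 26 → i++
[i=9,j=6] A[i]=28<=B[j]=33 take 28 → i++
[i=10,j=6] A[i]=31<=B[j]=33 take 31 → i++

i=11, j=6, merged so far=[3, 3, 5, 5, 7, 10, 15, 17, 18, 23, 23, 24, 26, 28, 31]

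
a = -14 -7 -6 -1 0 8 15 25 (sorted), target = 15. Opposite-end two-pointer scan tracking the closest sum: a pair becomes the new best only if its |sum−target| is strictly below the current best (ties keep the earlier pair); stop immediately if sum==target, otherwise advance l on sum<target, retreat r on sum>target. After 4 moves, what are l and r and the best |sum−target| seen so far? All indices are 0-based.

l=0 r=7: -14+25=11 d=4 *, l++
l=1 r=7: -7+25=18 d=3 *, r--
l=1 r=6: -7+15=8 d=7, l++
l=2 r=6: -6+15=9 d=6, l++

l=3, r=6, best |Δ|=3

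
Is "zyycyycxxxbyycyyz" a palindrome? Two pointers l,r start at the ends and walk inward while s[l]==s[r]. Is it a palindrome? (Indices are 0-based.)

l=0 r=16: 'z'=='z', l++,r--
l=1 r=15: 'y'=='y', l++,r--
l=2 r=14: 'y'=='y', l++,r--
l=3 r=13: 'c'=='c', l++,r--
l=4 r=12: 'y'=='y', l++,r--
l=5 r=11: 'y'=='y', l++,r--
l=6 r=10: 'c'!='b', stop

not a palindrome (mismatch at 6,10)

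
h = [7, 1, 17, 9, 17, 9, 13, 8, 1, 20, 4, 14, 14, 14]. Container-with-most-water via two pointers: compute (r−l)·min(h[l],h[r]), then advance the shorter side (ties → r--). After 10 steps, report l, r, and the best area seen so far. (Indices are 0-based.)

l=6, r=9, best area=154

[0,13] min(7,14)*13=91 best=91 * → l++
[1,13] min(1,14)*12=12 best=91 → l++
[2,13] min(17,14)*11=154 best=154 * → r--
[2,12] min(17,14)*10=140 best=154 → r--
[2,11] min(17,14)*9=126 best=154 → r--
[2,10] min(17,4)*8=32 best=154 → r--
[2,9] min(17,20)*7=119 best=154 → l++
[3,9] min(9,20)*6=54 best=154 → l++
[4,9] min(17,20)*5=85 best=154 → l++
[5,9] min(9,20)*4=36 best=154 → l++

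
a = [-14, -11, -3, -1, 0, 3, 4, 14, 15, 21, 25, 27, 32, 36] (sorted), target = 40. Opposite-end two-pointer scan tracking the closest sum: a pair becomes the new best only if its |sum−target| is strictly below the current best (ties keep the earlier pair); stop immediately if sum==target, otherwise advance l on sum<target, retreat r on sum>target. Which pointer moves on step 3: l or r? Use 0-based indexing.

l

[0,13] -14+36=22 d=18 * → l++
[1,13] -11+36=25 d=15 * → l++
[2,13] -3+36=33 d=7 * → l++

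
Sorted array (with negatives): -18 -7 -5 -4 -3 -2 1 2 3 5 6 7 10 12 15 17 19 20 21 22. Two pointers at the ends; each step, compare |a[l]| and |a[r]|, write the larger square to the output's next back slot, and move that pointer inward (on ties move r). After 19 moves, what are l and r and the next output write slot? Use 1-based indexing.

l=1 r=20: |-18|<=|22| out[20]=484, r--
l=1 r=19: |-18|<=|21| out[19]=441, r--
l=1 r=18: |-18|<=|20| out[18]=400, r--
l=1 r=17: |-18|<=|19| out[17]=361, r--
l=1 r=16: |-18|>|17| out[16]=324, l++
l=2 r=16: |-7|<=|17| out[15]=289, r--
l=2 r=15: |-7|<=|15| out[14]=225, r--
l=2 r=14: |-7|<=|12| out[13]=144, r--
l=2 r=13: |-7|<=|10| out[12]=100, r--
l=2 r=12: |-7|<=|7| out[11]=49, r--
l=2 r=11: |-7|>|6| out[10]=49, l++
l=3 r=11: |-5|<=|6| out[9]=36, r--
l=3 r=10: |-5|<=|5| out[8]=25, r--
l=3 r=9: |-5|>|3| out[7]=25, l++
l=4 r=9: |-4|>|3| out[6]=16, l++
l=5 r=9: |-3|<=|3| out[5]=9, r--
l=5 r=8: |-3|>|2| out[4]=9, l++
l=6 r=8: |-2|<=|2| out[3]=4, r--
l=6 r=7: |-2|>|1| out[2]=4, l++

l=7, r=7, next write slot=1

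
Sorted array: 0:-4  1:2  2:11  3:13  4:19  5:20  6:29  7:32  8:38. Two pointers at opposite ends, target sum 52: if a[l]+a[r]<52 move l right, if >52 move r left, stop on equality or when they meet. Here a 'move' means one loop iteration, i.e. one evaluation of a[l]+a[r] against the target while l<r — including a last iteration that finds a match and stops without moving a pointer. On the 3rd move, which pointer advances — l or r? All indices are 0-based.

l=0 r=8: -4+38=34 <52, l++
l=1 r=8: 2+38=40 <52, l++
l=2 r=8: 11+38=49 <52, l++

l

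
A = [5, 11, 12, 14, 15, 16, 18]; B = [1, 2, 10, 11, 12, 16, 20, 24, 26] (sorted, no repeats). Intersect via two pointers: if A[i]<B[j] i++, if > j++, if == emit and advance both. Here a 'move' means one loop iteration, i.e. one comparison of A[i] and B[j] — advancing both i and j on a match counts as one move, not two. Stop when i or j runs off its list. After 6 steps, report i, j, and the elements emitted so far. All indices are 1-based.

i=4, j=6, emitted=[11, 12]

[i=1,j=1] 5>1 → j++
[i=1,j=2] 5>2 → j++
[i=1,j=3] 5<10 → i++
[i=2,j=3] 11>10 → j++
[i=2,j=4] 11==11 emit → i++,j++
[i=3,j=5] 12==12 emit → i++,j++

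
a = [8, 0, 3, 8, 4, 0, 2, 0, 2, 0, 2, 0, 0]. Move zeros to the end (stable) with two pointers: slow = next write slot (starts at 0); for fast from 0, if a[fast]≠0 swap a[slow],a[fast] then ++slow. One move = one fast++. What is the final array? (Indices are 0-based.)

[8, 3, 8, 4, 2, 2, 2, 0, 0, 0, 0, 0, 0]

slow=0 fast=0: a[fast]=8≠0 swap→a[0]=8, slow++,fast++
slow=1 fast=1: a[fast]=0, fast++
slow=1 fast=2: a[fast]=3≠0 swap→a[1]=3, slow++,fast++
slow=2 fast=3: a[fast]=8≠0 swap→a[2]=8, slow++,fast++
slow=3 fast=4: a[fast]=4≠0 swap→a[3]=4, slow++,fast++
slow=4 fast=5: a[fast]=0, fast++
slow=4 fast=6: a[fast]=2≠0 swap→a[4]=2, slow++,fast++
slow=5 fast=7: a[fast]=0, fast++
slow=5 fast=8: a[fast]=2≠0 swap→a[5]=2, slow++,fast++
slow=6 fast=9: a[fast]=0, fast++
slow=6 fast=10: a[fast]=2≠0 swap→a[6]=2, slow++,fast++
slow=7 fast=11: a[fast]=0, fast++
slow=7 fast=12: a[fast]=0, fast++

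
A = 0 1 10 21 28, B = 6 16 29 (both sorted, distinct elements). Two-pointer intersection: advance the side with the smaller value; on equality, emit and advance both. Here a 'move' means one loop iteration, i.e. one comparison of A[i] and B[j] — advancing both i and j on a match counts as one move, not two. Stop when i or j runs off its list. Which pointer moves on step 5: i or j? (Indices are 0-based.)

j

i=0 j=0: 0<6, i++
i=1 j=0: 1<6, i++
i=2 j=0: 10>6, j++
i=2 j=1: 10<16, i++
i=3 j=1: 21>16, j++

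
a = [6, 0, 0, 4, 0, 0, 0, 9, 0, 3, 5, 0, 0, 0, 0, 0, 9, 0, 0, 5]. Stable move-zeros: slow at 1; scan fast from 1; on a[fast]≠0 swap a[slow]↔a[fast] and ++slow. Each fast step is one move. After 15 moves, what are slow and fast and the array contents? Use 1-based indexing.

(s=1,f=1) a[fast]=6≠0 swap→a[1]=6 → slow++,fast++
(s=2,f=2) a[fast]=0 → fast++
(s=2,f=3) a[fast]=0 → fast++
(s=2,f=4) a[fast]=4≠0 swap→a[2]=4 → slow++,fast++
(s=3,f=5) a[fast]=0 → fast++
(s=3,f=6) a[fast]=0 → fast++
(s=3,f=7) a[fast]=0 → fast++
(s=3,f=8) a[fast]=9≠0 swap→a[3]=9 → slow++,fast++
(s=4,f=9) a[fast]=0 → fast++
(s=4,f=10) a[fast]=3≠0 swap→a[4]=3 → slow++,fast++
(s=5,f=11) a[fast]=5≠0 swap→a[5]=5 → slow++,fast++
(s=6,f=12) a[fast]=0 → fast++
(s=6,f=13) a[fast]=0 → fast++
(s=6,f=14) a[fast]=0 → fast++
(s=6,f=15) a[fast]=0 → fast++

slow=6, fast=16, a=[6, 4, 9, 3, 5, 0, 0, 0, 0, 0, 0, 0, 0, 0, 0, 0, 9, 0, 0, 5]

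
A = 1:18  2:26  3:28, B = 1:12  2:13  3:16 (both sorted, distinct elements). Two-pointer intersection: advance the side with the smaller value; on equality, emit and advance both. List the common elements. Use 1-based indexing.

[i=1,j=1] 18>12 → j++
[i=1,j=2] 18>13 → j++
[i=1,j=3] 18>16 → j++

intersection = []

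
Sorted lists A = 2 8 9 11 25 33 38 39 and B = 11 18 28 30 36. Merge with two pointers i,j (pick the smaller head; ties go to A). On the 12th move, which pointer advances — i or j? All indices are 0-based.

i

i=0 j=0: A[i]=2<=B[j]=11 take 2, i++
i=1 j=0: A[i]=8<=B[j]=11 take 8, i++
i=2 j=0: A[i]=9<=B[j]=11 take 9, i++
i=3 j=0: A[i]=11<=B[j]=11 take 11, i++
i=4 j=0: A[i]=25>B[j]=11 take 11, j++
i=4 j=1: A[i]=25>B[j]=18 take 18, j++
i=4 j=2: A[i]=25<=B[j]=28 take 25, i++
i=5 j=2: A[i]=33>B[j]=28 take 28, j++
i=5 j=3: A[i]=33>B[j]=30 take 30, j++
i=5 j=4: A[i]=33<=B[j]=36 take 33, i++
i=6 j=4: A[i]=38>B[j]=36 take 36, j++
i=6 j=5: B done, take A[i]=38, i++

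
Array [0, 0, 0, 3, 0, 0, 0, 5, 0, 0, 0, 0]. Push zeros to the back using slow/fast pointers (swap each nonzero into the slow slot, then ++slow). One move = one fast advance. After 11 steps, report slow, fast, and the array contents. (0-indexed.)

slow=2, fast=11, a=[3, 5, 0, 0, 0, 0, 0, 0, 0, 0, 0, 0]

slow=0 fast=0: a[fast]=0, fast++
slow=0 fast=1: a[fast]=0, fast++
slow=0 fast=2: a[fast]=0, fast++
slow=0 fast=3: a[fast]=3≠0 swap→a[0]=3, slow++,fast++
slow=1 fast=4: a[fast]=0, fast++
slow=1 fast=5: a[fast]=0, fast++
slow=1 fast=6: a[fast]=0, fast++
slow=1 fast=7: a[fast]=5≠0 swap→a[1]=5, slow++,fast++
slow=2 fast=8: a[fast]=0, fast++
slow=2 fast=9: a[fast]=0, fast++
slow=2 fast=10: a[fast]=0, fast++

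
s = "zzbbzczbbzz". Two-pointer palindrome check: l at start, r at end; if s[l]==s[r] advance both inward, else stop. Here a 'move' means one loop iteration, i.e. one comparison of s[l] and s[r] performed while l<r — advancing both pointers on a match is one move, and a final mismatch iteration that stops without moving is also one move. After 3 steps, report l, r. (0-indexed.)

l=0 r=10: 'z'=='z', l++,r--
l=1 r=9: 'z'=='z', l++,r--
l=2 r=8: 'b'=='b', l++,r--

l=3, r=7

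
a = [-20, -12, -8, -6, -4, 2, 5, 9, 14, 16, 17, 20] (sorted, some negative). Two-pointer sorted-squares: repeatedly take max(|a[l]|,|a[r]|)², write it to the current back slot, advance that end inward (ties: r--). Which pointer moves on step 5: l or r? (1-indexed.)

r

l=1 r=12: |-20|<=|20| out[12]=400, r--
l=1 r=11: |-20|>|17| out[11]=400, l++
l=2 r=11: |-12|<=|17| out[10]=289, r--
l=2 r=10: |-12|<=|16| out[9]=256, r--
l=2 r=9: |-12|<=|14| out[8]=196, r--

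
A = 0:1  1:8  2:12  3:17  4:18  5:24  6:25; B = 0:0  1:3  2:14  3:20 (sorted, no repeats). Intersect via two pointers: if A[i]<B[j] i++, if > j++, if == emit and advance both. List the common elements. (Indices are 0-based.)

intersection = []

[i=0,j=0] 1>0 → j++
[i=0,j=1] 1<3 → i++
[i=1,j=1] 8>3 → j++
[i=1,j=2] 8<14 → i++
[i=2,j=2] 12<14 → i++
[i=3,j=2] 17>14 → j++
[i=3,j=3] 17<20 → i++
[i=4,j=3] 18<20 → i++
[i=5,j=3] 24>20 → j++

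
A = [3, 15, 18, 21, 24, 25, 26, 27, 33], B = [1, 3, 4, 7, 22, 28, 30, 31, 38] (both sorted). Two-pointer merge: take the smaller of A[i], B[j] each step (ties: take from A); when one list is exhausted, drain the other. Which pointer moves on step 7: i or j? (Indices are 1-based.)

i

i=1 j=1: A[i]=3>B[j]=1 take 1, j++
i=1 j=2: A[i]=3<=B[j]=3 take 3, i++
i=2 j=2: A[i]=15>B[j]=3 take 3, j++
i=2 j=3: A[i]=15>B[j]=4 take 4, j++
i=2 j=4: A[i]=15>B[j]=7 take 7, j++
i=2 j=5: A[i]=15<=B[j]=22 take 15, i++
i=3 j=5: A[i]=18<=B[j]=22 take 18, i++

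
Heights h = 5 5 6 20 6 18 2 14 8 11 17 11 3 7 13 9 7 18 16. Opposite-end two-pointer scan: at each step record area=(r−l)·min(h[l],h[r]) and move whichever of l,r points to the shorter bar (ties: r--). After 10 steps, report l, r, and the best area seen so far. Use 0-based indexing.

l=3, r=11, best area=252

l=0 r=18: min(5,16)*18=90 best=90 *, l++
l=1 r=18: min(5,16)*17=85 best=90, l++
l=2 r=18: min(6,16)*16=96 best=96 *, l++
l=3 r=18: min(20,16)*15=240 best=240 *, r--
l=3 r=17: min(20,18)*14=252 best=252 *, r--
l=3 r=16: min(20,7)*13=91 best=252, r--
l=3 r=15: min(20,9)*12=108 best=252, r--
l=3 r=14: min(20,13)*11=143 best=252, r--
l=3 r=13: min(20,7)*10=70 best=252, r--
l=3 r=12: min(20,3)*9=27 best=252, r--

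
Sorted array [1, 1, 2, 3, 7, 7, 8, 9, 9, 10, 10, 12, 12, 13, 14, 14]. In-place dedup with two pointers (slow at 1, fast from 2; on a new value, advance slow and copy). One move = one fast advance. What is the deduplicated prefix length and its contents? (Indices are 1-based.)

length 10; prefix = [1, 2, 3, 7, 8, 9, 10, 12, 13, 14]

slow=1 fast=2: a[fast]=1=a[slow] dup, fast++
slow=1 fast=3: a[fast]=2≠a[slow]=1 write a[2]=2, slow++,fast++
slow=2 fast=4: a[fast]=3≠a[slow]=2 write a[3]=3, slow++,fast++
slow=3 fast=5: a[fast]=7≠a[slow]=3 write a[4]=7, slow++,fast++
slow=4 fast=6: a[fast]=7=a[slow] dup, fast++
slow=4 fast=7: a[fast]=8≠a[slow]=7 write a[5]=8, slow++,fast++
slow=5 fast=8: a[fast]=9≠a[slow]=8 write a[6]=9, slow++,fast++
slow=6 fast=9: a[fast]=9=a[slow] dup, fast++
slow=6 fast=10: a[fast]=10≠a[slow]=9 write a[7]=10, slow++,fast++
slow=7 fast=11: a[fast]=10=a[slow] dup, fast++
slow=7 fast=12: a[fast]=12≠a[slow]=10 write a[8]=12, slow++,fast++
slow=8 fast=13: a[fast]=12=a[slow] dup, fast++
slow=8 fast=14: a[fast]=13≠a[slow]=12 write a[9]=13, slow++,fast++
slow=9 fast=15: a[fast]=14≠a[slow]=13 write a[10]=14, slow++,fast++
slow=10 fast=16: a[fast]=14=a[slow] dup, fast++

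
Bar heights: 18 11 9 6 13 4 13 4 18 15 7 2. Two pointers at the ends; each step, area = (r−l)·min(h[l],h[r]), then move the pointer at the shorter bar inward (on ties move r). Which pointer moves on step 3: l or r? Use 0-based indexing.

l=0 r=11: min(18,2)*11=22 best=22 *, r--
l=0 r=10: min(18,7)*10=70 best=70 *, r--
l=0 r=9: min(18,15)*9=135 best=135 *, r--

r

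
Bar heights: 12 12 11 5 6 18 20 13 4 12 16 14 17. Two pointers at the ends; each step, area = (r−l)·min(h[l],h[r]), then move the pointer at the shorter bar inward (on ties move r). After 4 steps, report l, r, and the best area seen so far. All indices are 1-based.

l=5, r=13, best area=144

[1,13] min(12,17)*12=144 best=144 * → l++
[2,13] min(12,17)*11=132 best=144 → l++
[3,13] min(11,17)*10=110 best=144 → l++
[4,13] min(5,17)*9=45 best=144 → l++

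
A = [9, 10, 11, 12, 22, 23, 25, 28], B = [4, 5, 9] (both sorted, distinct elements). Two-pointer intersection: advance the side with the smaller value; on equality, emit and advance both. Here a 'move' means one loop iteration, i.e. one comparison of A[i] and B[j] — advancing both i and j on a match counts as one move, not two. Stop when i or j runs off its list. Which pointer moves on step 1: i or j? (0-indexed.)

j

[i=0,j=0] 9>4 → j++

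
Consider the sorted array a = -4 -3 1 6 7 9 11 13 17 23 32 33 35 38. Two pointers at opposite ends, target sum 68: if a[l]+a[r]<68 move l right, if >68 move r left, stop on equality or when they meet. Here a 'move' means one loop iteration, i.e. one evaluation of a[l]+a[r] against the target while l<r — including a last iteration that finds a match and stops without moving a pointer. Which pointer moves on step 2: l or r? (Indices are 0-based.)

l=0 r=13: -4+38=34 <68, l++
l=1 r=13: -3+38=35 <68, l++

l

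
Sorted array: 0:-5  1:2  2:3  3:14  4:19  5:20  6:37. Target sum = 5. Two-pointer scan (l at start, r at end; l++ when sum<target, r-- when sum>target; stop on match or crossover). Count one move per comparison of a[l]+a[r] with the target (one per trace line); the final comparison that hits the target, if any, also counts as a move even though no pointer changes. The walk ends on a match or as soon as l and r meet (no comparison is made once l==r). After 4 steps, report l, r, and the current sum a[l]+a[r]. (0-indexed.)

l=0 r=6: -5+37=32 >5, r--
l=0 r=5: -5+20=15 >5, r--
l=0 r=4: -5+19=14 >5, r--
l=0 r=3: -5+14=9 >5, r--

l=0, r=2, sum=-2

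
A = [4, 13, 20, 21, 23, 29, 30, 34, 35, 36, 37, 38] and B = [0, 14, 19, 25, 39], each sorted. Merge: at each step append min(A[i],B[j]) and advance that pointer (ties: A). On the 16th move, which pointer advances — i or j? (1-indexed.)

i

[i=1,j=1] A[i]=4>B[j]=0 take 0 → j++
[i=1,j=2] A[i]=4<=B[j]=14 take 4 → i++
[i=2,j=2] A[i]=13<=B[j]=14 take 13 → i++
[i=3,j=2] A[i]=20>B[j]=14 take 14 → j++
[i=3,j=3] A[i]=20>B[j]=19 take 19 → j++
[i=3,j=4] A[i]=20<=B[j]=25 take 20 → i++
[i=4,j=4] A[i]=21<=B[j]=25 take 21 → i++
[i=5,j=4] A[i]=23<=B[j]=25 take 23 → i++
[i=6,j=4] A[i]=29>B[j]=25 take 25 → j++
[i=6,j=5] A[i]=29<=B[j]=39 take 29 → i++
[i=7,j=5] A[i]=30<=B[j]=39 take 30 → i++
[i=8,j=5] A[i]=34<=B[j]=39 take 34 → i++
[i=9,j=5] A[i]=35<=B[j]=39 take 35 → i++
[i=10,j=5] A[i]=36<=B[j]=39 take 36 → i++
[i=11,j=5] A[i]=37<=B[j]=39 take 37 → i++
[i=12,j=5] A[i]=38<=B[j]=39 take 38 → i++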